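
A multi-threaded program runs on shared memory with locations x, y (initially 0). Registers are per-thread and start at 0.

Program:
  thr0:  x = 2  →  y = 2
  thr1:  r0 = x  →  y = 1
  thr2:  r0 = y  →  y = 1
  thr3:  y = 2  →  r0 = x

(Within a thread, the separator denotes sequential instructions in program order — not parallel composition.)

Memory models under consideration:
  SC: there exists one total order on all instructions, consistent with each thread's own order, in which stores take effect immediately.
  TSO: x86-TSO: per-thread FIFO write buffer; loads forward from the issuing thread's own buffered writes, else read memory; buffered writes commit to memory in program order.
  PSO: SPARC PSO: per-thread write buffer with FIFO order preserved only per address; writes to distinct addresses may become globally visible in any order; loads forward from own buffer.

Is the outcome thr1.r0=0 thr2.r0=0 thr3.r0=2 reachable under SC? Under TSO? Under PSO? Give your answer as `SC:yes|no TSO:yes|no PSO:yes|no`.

SC:yes TSO:yes PSO:yes

outcome vector order: (thr1.r0,thr2.r0,thr3.r0)
[SC] allowed = {0/0/0; 0/0/2; 0/1/0; 0/1/2; 0/2/0; 0/2/2; 2/0/0; 2/0/2; 2/1/0; 2/1/2; 2/2/0; 2/2/2}
[TSO] allowed = {0/0/0; 0/0/2; 0/1/0; 0/1/2; 0/2/0; 0/2/2; 2/0/0; 2/0/2; 2/1/0; 2/1/2; 2/2/0; 2/2/2}
[PSO] allowed = {0/0/0; 0/0/2; 0/1/0; 0/1/2; 0/2/0; 0/2/2; 2/0/0; 2/0/2; 2/1/0; 2/1/2; 2/2/0; 2/2/2}
target 0/0/2 ∈ {SC,TSO,PSO}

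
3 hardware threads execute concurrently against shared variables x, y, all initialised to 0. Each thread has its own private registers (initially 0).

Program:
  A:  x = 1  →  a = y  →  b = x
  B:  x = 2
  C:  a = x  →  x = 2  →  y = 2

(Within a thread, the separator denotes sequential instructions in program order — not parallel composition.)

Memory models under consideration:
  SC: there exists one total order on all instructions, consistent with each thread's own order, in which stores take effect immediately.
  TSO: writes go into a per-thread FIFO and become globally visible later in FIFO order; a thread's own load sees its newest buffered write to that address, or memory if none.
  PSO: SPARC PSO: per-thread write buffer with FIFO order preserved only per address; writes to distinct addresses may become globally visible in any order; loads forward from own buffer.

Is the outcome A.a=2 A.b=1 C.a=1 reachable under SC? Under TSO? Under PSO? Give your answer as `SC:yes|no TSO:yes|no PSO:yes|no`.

outcome vector order: (A.a,A.b,C.a)
SC: 11 outcomes — {(0,1,0); (0,1,1); (0,1,2); (0,2,0); (0,2,1); (0,2,2); (2,1,0); (2,1,2); (2,2,0); (2,2,1); (2,2,2)}
TSO: 11 outcomes — {(0,1,0); (0,1,1); (0,1,2); (0,2,0); (0,2,1); (0,2,2); (2,1,0); (2,1,2); (2,2,0); (2,2,1); (2,2,2)}
PSO: 12 outcomes — {(0,1,0); (0,1,1); (0,1,2); (0,2,0); (0,2,1); (0,2,2); (2,1,0); (2,1,1); (2,1,2); (2,2,0); (2,2,1); (2,2,2)}
target (2,1,1) ∈ {PSO}

SC:no TSO:no PSO:yes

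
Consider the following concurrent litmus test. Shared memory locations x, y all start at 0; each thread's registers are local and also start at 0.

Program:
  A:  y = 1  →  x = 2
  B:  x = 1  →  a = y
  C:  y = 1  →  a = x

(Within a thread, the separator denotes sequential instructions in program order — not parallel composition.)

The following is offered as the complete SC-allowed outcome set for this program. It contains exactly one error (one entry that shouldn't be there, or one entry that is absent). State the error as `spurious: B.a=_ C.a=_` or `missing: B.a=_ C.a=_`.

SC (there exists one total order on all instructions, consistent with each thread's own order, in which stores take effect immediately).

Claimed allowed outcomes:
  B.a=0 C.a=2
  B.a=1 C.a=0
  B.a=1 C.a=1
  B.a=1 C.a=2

outcome vector order: (B.a,C.a)
SC (5): 01, 02, 10, 11, 12
SC∖claimed = {01}

missing: B.a=0 C.a=1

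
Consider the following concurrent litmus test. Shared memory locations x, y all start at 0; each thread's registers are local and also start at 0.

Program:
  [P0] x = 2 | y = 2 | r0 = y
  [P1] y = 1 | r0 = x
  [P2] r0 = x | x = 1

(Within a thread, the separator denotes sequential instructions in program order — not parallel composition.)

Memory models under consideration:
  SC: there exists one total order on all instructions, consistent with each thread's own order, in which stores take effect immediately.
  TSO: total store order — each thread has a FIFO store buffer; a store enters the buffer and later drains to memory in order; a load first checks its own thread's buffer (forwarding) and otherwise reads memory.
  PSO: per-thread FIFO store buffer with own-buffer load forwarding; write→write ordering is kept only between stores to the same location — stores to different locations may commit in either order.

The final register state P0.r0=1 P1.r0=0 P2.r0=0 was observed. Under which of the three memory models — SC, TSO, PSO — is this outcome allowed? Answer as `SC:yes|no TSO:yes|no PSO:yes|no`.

SC:no TSO:yes PSO:yes

outcome vector order: (P0.r0,P1.r0,P2.r0)
SC (10): <1 1 0> <1 1 2> <1 2 0> <1 2 2> <2 0 0> <2 0 2> <2 1 0> <2 1 2> <2 2 0> <2 2 2>
TSO (12): <1 0 0> <1 0 2> <1 1 0> <1 1 2> <1 2 0> <1 2 2> <2 0 0> <2 0 2> <2 1 0> <2 1 2> <2 2 0> <2 2 2>
PSO (12): <1 0 0> <1 0 2> <1 1 0> <1 1 2> <1 2 0> <1 2 2> <2 0 0> <2 0 2> <2 1 0> <2 1 2> <2 2 0> <2 2 2>
target <1 0 0> ∈ {TSO,PSO}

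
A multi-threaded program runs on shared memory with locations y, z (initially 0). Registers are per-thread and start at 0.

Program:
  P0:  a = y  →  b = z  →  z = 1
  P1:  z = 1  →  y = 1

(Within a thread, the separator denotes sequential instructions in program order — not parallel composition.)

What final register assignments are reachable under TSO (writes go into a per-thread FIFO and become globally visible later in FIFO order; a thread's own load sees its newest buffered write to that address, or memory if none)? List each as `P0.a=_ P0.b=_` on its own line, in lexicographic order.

outcome vector order: (P0.a,P0.b)
|TSO outcomes| = 3

P0.a=0 P0.b=0
P0.a=0 P0.b=1
P0.a=1 P0.b=1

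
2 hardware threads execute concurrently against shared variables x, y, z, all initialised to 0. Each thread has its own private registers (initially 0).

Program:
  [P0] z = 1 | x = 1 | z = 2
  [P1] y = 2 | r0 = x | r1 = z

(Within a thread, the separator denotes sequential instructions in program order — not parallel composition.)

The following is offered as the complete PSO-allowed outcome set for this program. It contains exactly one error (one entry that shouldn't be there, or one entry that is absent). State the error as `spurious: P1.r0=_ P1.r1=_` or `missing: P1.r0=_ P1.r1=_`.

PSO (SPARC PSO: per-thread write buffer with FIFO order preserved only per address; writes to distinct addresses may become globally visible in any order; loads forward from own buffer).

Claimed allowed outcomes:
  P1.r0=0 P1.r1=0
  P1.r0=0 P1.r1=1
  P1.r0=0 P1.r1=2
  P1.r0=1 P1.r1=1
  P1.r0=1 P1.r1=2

missing: P1.r0=1 P1.r1=0

outcome vector order: (P1.r0,P1.r1)
under PSO → 0/0, 0/1, 0/2, 1/0, 1/1, 1/2
PSO∖claimed = {1/0}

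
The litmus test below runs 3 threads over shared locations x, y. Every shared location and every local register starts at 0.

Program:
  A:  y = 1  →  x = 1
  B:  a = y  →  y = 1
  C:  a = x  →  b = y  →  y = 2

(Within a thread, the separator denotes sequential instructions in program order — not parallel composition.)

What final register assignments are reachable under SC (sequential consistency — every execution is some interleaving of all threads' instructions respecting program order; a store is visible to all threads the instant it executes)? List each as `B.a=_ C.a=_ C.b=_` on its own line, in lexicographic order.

B.a=0 C.a=0 C.b=0
B.a=0 C.a=0 C.b=1
B.a=0 C.a=1 C.b=1
B.a=1 C.a=0 C.b=0
B.a=1 C.a=0 C.b=1
B.a=1 C.a=1 C.b=1
B.a=2 C.a=0 C.b=0
B.a=2 C.a=0 C.b=1
B.a=2 C.a=1 C.b=1

outcome vector order: (B.a,C.a,C.b)
|SC outcomes| = 9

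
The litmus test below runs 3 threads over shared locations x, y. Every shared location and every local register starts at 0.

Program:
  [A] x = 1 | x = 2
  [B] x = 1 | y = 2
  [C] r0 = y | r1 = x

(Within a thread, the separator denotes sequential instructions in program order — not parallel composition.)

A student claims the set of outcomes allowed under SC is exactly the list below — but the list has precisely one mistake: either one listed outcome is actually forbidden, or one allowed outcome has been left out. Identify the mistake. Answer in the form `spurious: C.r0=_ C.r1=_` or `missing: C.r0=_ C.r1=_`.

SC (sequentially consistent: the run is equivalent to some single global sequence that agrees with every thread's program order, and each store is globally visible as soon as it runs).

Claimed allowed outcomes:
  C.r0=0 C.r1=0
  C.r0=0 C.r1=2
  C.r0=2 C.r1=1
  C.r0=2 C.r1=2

outcome vector order: (C.r0,C.r1)
SC (5): <0 0>, <0 1>, <0 2>, <2 1>, <2 2>
SC∖claimed = {<0 1>}

missing: C.r0=0 C.r1=1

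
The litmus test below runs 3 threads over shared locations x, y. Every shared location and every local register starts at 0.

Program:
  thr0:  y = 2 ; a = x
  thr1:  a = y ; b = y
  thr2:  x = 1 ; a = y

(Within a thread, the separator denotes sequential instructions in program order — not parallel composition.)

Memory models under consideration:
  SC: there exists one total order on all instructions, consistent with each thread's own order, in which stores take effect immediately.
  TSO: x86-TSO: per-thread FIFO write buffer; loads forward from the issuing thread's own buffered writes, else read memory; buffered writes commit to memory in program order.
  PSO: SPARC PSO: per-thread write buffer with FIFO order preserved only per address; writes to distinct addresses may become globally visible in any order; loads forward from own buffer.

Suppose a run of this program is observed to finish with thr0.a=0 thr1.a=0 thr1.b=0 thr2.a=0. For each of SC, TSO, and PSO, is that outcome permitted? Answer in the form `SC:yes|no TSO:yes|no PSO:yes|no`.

outcome vector order: (thr0.a,thr1.a,thr1.b,thr2.a)
SC (9): (0,0,0,2); (0,0,2,2); (0,2,2,2); (1,0,0,0); (1,0,0,2); (1,0,2,0); (1,0,2,2); (1,2,2,0); (1,2,2,2)
TSO (12): (0,0,0,0); (0,0,0,2); (0,0,2,0); (0,0,2,2); (0,2,2,0); (0,2,2,2); (1,0,0,0); (1,0,0,2); (1,0,2,0); (1,0,2,2); (1,2,2,0); (1,2,2,2)
PSO (12): (0,0,0,0); (0,0,0,2); (0,0,2,0); (0,0,2,2); (0,2,2,0); (0,2,2,2); (1,0,0,0); (1,0,0,2); (1,0,2,0); (1,0,2,2); (1,2,2,0); (1,2,2,2)
target (0,0,0,0) ∈ {TSO,PSO}

SC:no TSO:yes PSO:yes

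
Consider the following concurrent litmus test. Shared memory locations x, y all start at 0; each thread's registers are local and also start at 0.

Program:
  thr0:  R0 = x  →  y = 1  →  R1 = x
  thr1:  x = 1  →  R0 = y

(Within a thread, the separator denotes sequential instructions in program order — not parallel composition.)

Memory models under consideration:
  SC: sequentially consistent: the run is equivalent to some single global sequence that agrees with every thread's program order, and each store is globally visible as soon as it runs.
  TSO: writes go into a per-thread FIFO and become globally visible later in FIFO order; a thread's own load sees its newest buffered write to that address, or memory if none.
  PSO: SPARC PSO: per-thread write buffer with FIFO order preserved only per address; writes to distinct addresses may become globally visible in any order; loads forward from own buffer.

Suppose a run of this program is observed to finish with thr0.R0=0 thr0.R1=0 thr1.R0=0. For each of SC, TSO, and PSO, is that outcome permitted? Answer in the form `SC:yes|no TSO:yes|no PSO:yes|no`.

outcome vector order: (thr0.R0,thr0.R1,thr1.R0)
[SC] allowed = {<0 0 1> <0 1 0> <0 1 1> <1 1 0> <1 1 1>}
[TSO] allowed = {<0 0 0> <0 0 1> <0 1 0> <0 1 1> <1 1 0> <1 1 1>}
[PSO] allowed = {<0 0 0> <0 0 1> <0 1 0> <0 1 1> <1 1 0> <1 1 1>}
target <0 0 0> ∈ {TSO,PSO}

SC:no TSO:yes PSO:yes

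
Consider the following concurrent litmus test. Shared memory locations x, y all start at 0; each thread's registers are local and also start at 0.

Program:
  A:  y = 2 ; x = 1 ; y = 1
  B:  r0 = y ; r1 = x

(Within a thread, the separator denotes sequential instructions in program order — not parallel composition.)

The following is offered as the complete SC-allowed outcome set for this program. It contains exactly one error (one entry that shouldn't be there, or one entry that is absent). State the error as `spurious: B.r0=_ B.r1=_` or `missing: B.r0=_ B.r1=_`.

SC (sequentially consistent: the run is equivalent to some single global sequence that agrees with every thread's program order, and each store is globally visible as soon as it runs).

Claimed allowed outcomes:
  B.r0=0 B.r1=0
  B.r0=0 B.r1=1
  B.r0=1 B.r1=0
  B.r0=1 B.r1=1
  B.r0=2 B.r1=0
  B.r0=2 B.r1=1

outcome vector order: (B.r0,B.r1)
SC: 5 outcomes — {<0 0> <0 1> <1 1> <2 0> <2 1>}
claimed∖SC = {<1 0>}

spurious: B.r0=1 B.r1=0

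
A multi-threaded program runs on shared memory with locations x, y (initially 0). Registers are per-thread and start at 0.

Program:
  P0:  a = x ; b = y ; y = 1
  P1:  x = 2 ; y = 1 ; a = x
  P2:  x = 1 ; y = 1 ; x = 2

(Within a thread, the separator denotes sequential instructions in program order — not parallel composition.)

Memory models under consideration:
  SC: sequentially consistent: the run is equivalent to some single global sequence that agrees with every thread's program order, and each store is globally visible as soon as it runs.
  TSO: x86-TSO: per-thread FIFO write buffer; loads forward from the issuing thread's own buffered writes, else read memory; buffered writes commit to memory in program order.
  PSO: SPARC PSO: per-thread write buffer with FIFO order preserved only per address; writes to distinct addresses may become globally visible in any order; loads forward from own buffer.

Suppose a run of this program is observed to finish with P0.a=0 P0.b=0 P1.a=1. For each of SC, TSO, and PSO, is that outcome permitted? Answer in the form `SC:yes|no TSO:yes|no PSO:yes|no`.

SC:yes TSO:yes PSO:yes

outcome vector order: (P0.a,P0.b,P1.a)
SC: 12 outcomes — {0/0/1; 0/0/2; 0/1/1; 0/1/2; 1/0/1; 1/0/2; 1/1/1; 1/1/2; 2/0/1; 2/0/2; 2/1/1; 2/1/2}
TSO: 12 outcomes — {0/0/1; 0/0/2; 0/1/1; 0/1/2; 1/0/1; 1/0/2; 1/1/1; 1/1/2; 2/0/1; 2/0/2; 2/1/1; 2/1/2}
PSO: 12 outcomes — {0/0/1; 0/0/2; 0/1/1; 0/1/2; 1/0/1; 1/0/2; 1/1/1; 1/1/2; 2/0/1; 2/0/2; 2/1/1; 2/1/2}
target 0/0/1 ∈ {SC,TSO,PSO}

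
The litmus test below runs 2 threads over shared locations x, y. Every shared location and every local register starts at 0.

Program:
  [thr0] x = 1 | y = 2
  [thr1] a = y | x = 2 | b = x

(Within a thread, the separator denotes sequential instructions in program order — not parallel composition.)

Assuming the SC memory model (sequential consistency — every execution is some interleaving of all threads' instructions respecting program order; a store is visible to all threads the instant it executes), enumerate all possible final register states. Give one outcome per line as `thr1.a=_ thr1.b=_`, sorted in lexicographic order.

thr1.a=0 thr1.b=1
thr1.a=0 thr1.b=2
thr1.a=2 thr1.b=2

outcome vector order: (thr1.a,thr1.b)
|SC outcomes| = 3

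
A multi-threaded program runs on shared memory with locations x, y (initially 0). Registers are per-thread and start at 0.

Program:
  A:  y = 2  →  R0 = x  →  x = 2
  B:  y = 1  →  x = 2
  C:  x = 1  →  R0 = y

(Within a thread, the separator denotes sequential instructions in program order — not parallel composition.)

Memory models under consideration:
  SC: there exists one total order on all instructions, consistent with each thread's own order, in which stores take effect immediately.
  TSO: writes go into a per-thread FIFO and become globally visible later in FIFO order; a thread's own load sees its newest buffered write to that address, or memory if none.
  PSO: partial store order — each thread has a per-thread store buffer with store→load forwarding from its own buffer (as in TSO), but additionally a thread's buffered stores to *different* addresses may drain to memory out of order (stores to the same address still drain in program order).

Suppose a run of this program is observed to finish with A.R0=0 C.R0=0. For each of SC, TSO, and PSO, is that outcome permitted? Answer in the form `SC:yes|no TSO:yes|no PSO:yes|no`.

outcome vector order: (A.R0,C.R0)
[SC] allowed = {<0 1>, <0 2>, <1 0>, <1 1>, <1 2>, <2 0>, <2 1>, <2 2>}
[TSO] allowed = {<0 0>, <0 1>, <0 2>, <1 0>, <1 1>, <1 2>, <2 0>, <2 1>, <2 2>}
[PSO] allowed = {<0 0>, <0 1>, <0 2>, <1 0>, <1 1>, <1 2>, <2 0>, <2 1>, <2 2>}
target <0 0> ∈ {TSO,PSO}

SC:no TSO:yes PSO:yes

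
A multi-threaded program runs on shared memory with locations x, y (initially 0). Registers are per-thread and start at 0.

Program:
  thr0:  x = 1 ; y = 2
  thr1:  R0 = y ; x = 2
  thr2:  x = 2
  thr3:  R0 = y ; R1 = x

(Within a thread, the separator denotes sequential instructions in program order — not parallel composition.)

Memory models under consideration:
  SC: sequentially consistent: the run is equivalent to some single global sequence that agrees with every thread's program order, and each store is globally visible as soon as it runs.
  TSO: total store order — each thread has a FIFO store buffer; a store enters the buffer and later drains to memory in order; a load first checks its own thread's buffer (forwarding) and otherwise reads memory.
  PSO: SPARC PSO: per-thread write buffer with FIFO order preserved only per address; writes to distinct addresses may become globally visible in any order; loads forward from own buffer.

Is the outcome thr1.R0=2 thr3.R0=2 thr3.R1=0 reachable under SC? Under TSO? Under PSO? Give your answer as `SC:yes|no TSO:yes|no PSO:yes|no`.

SC:no TSO:no PSO:yes

outcome vector order: (thr1.R0,thr3.R0,thr3.R1)
[SC] allowed = {(0,0,0) (0,0,1) (0,0,2) (0,2,1) (0,2,2) (2,0,0) (2,0,1) (2,0,2) (2,2,1) (2,2,2)}
[TSO] allowed = {(0,0,0) (0,0,1) (0,0,2) (0,2,1) (0,2,2) (2,0,0) (2,0,1) (2,0,2) (2,2,1) (2,2,2)}
[PSO] allowed = {(0,0,0) (0,0,1) (0,0,2) (0,2,0) (0,2,1) (0,2,2) (2,0,0) (2,0,1) (2,0,2) (2,2,0) (2,2,1) (2,2,2)}
target (2,2,0) ∈ {PSO}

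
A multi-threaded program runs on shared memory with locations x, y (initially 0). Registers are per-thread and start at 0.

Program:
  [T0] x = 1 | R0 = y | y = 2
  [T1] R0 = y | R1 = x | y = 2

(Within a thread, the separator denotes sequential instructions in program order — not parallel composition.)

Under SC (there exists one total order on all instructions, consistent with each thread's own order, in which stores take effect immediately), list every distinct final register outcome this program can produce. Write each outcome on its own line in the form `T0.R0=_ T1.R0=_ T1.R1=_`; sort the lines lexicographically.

T0.R0=0 T1.R0=0 T1.R1=0
T0.R0=0 T1.R0=0 T1.R1=1
T0.R0=0 T1.R0=2 T1.R1=1
T0.R0=2 T1.R0=0 T1.R1=0
T0.R0=2 T1.R0=0 T1.R1=1

outcome vector order: (T0.R0,T1.R0,T1.R1)
|SC outcomes| = 5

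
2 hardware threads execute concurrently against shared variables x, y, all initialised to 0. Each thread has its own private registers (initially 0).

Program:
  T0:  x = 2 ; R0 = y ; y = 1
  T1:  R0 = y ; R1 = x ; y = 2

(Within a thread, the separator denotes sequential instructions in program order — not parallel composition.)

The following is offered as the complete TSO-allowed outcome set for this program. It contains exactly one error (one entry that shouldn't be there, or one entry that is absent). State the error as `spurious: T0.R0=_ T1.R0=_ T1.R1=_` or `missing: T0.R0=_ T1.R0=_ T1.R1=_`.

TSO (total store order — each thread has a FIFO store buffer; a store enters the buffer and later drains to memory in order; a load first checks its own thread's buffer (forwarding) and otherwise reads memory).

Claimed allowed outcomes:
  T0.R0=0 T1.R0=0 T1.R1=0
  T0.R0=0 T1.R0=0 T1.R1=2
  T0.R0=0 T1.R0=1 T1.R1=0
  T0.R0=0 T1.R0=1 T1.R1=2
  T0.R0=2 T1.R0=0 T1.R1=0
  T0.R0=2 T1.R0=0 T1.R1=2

spurious: T0.R0=0 T1.R0=1 T1.R1=0

outcome vector order: (T0.R0,T1.R0,T1.R1)
TSO (5): 0/0/0, 0/0/2, 0/1/2, 2/0/0, 2/0/2
claimed∖TSO = {0/1/0}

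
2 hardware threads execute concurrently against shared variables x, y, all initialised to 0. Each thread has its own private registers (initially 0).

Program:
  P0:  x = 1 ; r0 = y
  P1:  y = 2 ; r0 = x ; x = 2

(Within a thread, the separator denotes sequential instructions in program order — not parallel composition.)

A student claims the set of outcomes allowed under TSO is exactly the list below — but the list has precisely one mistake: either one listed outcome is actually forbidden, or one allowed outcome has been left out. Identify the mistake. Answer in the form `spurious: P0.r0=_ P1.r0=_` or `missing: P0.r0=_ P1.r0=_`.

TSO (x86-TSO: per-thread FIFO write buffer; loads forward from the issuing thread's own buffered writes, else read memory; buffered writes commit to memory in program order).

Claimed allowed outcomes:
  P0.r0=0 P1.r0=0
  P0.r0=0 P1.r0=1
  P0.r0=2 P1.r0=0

outcome vector order: (P0.r0,P1.r0)
TSO: 4 outcomes — {(0,0), (0,1), (2,0), (2,1)}
TSO∖claimed = {(2,1)}

missing: P0.r0=2 P1.r0=1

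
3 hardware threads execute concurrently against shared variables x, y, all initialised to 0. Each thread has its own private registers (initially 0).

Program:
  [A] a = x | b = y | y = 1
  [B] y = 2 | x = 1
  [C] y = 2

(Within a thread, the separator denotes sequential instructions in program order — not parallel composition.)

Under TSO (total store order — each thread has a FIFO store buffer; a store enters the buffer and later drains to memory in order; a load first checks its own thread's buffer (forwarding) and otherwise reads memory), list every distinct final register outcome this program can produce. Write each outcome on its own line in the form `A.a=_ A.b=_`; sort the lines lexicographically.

outcome vector order: (A.a,A.b)
|TSO outcomes| = 3

A.a=0 A.b=0
A.a=0 A.b=2
A.a=1 A.b=2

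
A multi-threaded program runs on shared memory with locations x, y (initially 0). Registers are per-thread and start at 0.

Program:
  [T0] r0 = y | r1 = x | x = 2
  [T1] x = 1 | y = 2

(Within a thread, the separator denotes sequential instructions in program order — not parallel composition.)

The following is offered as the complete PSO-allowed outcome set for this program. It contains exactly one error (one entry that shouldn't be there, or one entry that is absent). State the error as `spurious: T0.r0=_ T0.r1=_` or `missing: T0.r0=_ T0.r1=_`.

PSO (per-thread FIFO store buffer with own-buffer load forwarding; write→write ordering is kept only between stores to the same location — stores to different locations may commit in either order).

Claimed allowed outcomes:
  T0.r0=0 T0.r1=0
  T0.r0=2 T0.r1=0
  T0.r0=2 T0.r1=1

outcome vector order: (T0.r0,T0.r1)
under PSO → (0,0) (0,1) (2,0) (2,1)
PSO∖claimed = {(0,1)}

missing: T0.r0=0 T0.r1=1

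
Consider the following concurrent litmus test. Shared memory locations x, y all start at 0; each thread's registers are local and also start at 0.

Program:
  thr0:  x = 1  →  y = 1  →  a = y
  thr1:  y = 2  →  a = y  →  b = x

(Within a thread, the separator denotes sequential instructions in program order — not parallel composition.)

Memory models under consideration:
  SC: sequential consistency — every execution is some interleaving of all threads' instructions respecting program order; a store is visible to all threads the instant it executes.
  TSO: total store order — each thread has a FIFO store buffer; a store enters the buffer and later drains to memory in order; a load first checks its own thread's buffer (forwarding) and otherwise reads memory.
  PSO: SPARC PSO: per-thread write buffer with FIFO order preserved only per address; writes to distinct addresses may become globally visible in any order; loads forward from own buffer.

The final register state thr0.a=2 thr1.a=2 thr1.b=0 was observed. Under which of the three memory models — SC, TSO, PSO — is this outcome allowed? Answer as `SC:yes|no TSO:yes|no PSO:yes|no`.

outcome vector order: (thr0.a,thr1.a,thr1.b)
[SC] allowed = {<1 1 1>, <1 2 0>, <1 2 1>, <2 2 1>}
[TSO] allowed = {<1 1 1>, <1 2 0>, <1 2 1>, <2 2 0>, <2 2 1>}
[PSO] allowed = {<1 1 0>, <1 1 1>, <1 2 0>, <1 2 1>, <2 2 0>, <2 2 1>}
target <2 2 0> ∈ {TSO,PSO}

SC:no TSO:yes PSO:yes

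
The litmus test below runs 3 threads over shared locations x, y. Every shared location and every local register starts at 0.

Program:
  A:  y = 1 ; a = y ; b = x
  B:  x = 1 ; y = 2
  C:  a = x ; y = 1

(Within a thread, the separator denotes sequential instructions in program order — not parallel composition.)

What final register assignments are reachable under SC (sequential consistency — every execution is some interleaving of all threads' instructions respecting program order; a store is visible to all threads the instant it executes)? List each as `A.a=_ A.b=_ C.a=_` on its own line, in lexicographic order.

outcome vector order: (A.a,A.b,C.a)
|SC outcomes| = 6

A.a=1 A.b=0 C.a=0
A.a=1 A.b=0 C.a=1
A.a=1 A.b=1 C.a=0
A.a=1 A.b=1 C.a=1
A.a=2 A.b=1 C.a=0
A.a=2 A.b=1 C.a=1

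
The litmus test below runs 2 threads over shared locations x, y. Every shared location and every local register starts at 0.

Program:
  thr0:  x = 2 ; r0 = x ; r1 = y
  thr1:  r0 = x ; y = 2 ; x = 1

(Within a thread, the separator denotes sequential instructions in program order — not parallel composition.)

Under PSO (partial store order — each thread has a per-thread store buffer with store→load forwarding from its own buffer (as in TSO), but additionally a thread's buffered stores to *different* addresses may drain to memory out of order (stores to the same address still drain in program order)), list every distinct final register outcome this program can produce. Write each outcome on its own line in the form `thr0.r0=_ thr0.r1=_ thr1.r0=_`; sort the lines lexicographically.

thr0.r0=1 thr0.r1=0 thr1.r0=0
thr0.r0=1 thr0.r1=0 thr1.r0=2
thr0.r0=1 thr0.r1=2 thr1.r0=0
thr0.r0=1 thr0.r1=2 thr1.r0=2
thr0.r0=2 thr0.r1=0 thr1.r0=0
thr0.r0=2 thr0.r1=0 thr1.r0=2
thr0.r0=2 thr0.r1=2 thr1.r0=0
thr0.r0=2 thr0.r1=2 thr1.r0=2

outcome vector order: (thr0.r0,thr0.r1,thr1.r0)
|PSO outcomes| = 8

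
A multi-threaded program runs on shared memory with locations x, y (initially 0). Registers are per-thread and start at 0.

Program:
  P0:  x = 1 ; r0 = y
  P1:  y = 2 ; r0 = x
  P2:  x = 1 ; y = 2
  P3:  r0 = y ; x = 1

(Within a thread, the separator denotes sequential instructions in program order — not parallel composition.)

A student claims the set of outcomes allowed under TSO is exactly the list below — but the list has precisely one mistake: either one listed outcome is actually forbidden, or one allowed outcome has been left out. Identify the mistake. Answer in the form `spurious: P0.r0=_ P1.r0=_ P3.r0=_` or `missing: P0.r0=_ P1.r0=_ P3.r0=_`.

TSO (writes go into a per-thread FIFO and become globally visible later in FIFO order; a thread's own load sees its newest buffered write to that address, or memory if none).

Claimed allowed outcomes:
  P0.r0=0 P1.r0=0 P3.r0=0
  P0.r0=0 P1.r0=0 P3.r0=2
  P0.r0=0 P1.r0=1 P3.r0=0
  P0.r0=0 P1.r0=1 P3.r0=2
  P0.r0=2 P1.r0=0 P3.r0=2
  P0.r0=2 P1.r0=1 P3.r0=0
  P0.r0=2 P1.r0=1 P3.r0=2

missing: P0.r0=2 P1.r0=0 P3.r0=0

outcome vector order: (P0.r0,P1.r0,P3.r0)
TSO: 8 outcomes — {(0,0,0), (0,0,2), (0,1,0), (0,1,2), (2,0,0), (2,0,2), (2,1,0), (2,1,2)}
TSO∖claimed = {(2,0,0)}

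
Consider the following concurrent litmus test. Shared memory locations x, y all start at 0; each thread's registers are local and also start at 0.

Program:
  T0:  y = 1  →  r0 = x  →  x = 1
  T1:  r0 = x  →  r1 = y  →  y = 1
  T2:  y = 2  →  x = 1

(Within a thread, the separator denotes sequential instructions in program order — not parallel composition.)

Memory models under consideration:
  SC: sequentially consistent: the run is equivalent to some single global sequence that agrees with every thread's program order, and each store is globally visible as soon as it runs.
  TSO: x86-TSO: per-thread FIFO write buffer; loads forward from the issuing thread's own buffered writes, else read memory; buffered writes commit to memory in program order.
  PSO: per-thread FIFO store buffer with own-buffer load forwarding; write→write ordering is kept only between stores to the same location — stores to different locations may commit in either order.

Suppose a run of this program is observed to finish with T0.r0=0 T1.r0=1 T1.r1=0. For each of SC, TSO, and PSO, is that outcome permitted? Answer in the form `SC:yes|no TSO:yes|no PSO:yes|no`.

SC:no TSO:no PSO:yes

outcome vector order: (T0.r0,T1.r0,T1.r1)
under SC → 0/0/0; 0/0/1; 0/0/2; 0/1/1; 0/1/2; 1/0/0; 1/0/1; 1/0/2; 1/1/1; 1/1/2
under TSO → 0/0/0; 0/0/1; 0/0/2; 0/1/1; 0/1/2; 1/0/0; 1/0/1; 1/0/2; 1/1/1; 1/1/2
under PSO → 0/0/0; 0/0/1; 0/0/2; 0/1/0; 0/1/1; 0/1/2; 1/0/0; 1/0/1; 1/0/2; 1/1/0; 1/1/1; 1/1/2
target 0/1/0 ∈ {PSO}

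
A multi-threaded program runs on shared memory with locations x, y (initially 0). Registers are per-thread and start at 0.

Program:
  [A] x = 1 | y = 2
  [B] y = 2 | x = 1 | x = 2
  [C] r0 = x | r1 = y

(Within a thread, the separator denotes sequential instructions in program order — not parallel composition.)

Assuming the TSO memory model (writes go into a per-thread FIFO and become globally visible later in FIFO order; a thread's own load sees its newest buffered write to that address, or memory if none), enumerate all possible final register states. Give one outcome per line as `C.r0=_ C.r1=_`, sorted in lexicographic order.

outcome vector order: (C.r0,C.r1)
|TSO outcomes| = 5

C.r0=0 C.r1=0
C.r0=0 C.r1=2
C.r0=1 C.r1=0
C.r0=1 C.r1=2
C.r0=2 C.r1=2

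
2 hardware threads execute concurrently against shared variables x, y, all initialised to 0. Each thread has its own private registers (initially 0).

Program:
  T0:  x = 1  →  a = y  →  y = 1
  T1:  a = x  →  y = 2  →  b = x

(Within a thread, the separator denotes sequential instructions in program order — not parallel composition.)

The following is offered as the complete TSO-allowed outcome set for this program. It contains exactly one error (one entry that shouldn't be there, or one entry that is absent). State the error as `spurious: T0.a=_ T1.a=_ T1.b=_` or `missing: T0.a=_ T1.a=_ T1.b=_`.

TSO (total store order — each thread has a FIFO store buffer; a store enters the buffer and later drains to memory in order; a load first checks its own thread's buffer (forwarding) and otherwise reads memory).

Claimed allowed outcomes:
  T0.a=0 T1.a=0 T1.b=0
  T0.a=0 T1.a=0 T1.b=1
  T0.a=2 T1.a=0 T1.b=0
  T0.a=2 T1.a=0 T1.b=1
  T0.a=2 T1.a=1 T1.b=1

outcome vector order: (T0.a,T1.a,T1.b)
[TSO] allowed = {000, 001, 011, 200, 201, 211}
TSO∖claimed = {011}

missing: T0.a=0 T1.a=1 T1.b=1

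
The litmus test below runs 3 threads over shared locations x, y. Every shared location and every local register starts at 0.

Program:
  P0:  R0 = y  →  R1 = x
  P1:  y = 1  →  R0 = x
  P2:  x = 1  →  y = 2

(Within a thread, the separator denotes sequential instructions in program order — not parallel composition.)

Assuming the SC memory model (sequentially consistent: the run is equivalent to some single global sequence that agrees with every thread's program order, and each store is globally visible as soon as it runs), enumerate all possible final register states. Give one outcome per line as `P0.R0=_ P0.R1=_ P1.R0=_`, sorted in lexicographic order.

outcome vector order: (P0.R0,P0.R1,P1.R0)
|SC outcomes| = 10

P0.R0=0 P0.R1=0 P1.R0=0
P0.R0=0 P0.R1=0 P1.R0=1
P0.R0=0 P0.R1=1 P1.R0=0
P0.R0=0 P0.R1=1 P1.R0=1
P0.R0=1 P0.R1=0 P1.R0=0
P0.R0=1 P0.R1=0 P1.R0=1
P0.R0=1 P0.R1=1 P1.R0=0
P0.R0=1 P0.R1=1 P1.R0=1
P0.R0=2 P0.R1=1 P1.R0=0
P0.R0=2 P0.R1=1 P1.R0=1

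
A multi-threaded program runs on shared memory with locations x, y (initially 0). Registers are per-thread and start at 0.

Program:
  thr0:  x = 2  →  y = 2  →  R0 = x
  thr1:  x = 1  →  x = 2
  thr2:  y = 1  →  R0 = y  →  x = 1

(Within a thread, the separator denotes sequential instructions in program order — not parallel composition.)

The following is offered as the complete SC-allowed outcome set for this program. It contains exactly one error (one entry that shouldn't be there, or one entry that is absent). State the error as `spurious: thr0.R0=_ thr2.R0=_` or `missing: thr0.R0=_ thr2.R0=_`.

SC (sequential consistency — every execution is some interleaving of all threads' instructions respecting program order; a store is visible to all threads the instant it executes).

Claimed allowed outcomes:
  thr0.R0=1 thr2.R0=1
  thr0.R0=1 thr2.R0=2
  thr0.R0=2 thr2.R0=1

outcome vector order: (thr0.R0,thr2.R0)
under SC → 11; 12; 21; 22
SC∖claimed = {22}

missing: thr0.R0=2 thr2.R0=2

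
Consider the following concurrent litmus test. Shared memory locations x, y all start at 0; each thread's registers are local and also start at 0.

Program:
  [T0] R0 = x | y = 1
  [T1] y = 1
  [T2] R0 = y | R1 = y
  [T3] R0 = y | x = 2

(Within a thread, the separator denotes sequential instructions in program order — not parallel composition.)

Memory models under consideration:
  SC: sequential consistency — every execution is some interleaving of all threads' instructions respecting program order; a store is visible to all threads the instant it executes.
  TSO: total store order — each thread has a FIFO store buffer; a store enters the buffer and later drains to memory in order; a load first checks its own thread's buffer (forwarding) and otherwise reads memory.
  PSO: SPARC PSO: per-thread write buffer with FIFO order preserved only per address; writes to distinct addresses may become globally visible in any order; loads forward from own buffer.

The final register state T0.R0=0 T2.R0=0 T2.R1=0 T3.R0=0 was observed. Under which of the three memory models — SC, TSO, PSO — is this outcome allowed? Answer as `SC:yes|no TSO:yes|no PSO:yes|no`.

SC:yes TSO:yes PSO:yes

outcome vector order: (T0.R0,T2.R0,T2.R1,T3.R0)
SC (12): 0000 0001 0010 0011 0110 0111 2000 2001 2010 2011 2110 2111
TSO (12): 0000 0001 0010 0011 0110 0111 2000 2001 2010 2011 2110 2111
PSO (12): 0000 0001 0010 0011 0110 0111 2000 2001 2010 2011 2110 2111
target 0000 ∈ {SC,TSO,PSO}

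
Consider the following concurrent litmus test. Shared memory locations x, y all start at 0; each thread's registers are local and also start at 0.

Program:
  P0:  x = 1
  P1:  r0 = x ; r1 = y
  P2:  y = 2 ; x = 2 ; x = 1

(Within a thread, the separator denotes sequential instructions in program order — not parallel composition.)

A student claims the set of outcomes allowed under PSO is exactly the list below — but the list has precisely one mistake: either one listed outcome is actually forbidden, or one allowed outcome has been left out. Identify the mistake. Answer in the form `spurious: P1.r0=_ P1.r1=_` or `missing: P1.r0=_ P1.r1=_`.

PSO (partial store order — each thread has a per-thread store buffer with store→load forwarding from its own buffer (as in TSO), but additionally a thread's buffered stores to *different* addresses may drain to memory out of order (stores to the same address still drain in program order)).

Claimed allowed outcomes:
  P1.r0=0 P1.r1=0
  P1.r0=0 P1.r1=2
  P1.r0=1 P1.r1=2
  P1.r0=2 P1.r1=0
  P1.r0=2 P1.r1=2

outcome vector order: (P1.r0,P1.r1)
PSO: 6 outcomes — {<0 0> <0 2> <1 0> <1 2> <2 0> <2 2>}
PSO∖claimed = {<1 0>}

missing: P1.r0=1 P1.r1=0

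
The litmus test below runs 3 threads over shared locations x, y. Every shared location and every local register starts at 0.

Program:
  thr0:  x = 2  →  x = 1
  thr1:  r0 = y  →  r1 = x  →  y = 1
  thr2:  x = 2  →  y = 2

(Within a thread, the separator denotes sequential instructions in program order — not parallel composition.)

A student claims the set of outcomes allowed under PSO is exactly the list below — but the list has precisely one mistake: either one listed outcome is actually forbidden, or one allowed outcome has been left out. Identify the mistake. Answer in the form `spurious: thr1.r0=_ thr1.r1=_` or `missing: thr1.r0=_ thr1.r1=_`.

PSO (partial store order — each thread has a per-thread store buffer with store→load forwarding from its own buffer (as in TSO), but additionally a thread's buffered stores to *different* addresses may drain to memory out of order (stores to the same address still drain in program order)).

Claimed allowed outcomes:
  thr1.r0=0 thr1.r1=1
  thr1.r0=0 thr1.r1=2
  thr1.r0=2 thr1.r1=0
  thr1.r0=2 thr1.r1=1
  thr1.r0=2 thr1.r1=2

outcome vector order: (thr1.r0,thr1.r1)
[PSO] allowed = {0/0; 0/1; 0/2; 2/0; 2/1; 2/2}
PSO∖claimed = {0/0}

missing: thr1.r0=0 thr1.r1=0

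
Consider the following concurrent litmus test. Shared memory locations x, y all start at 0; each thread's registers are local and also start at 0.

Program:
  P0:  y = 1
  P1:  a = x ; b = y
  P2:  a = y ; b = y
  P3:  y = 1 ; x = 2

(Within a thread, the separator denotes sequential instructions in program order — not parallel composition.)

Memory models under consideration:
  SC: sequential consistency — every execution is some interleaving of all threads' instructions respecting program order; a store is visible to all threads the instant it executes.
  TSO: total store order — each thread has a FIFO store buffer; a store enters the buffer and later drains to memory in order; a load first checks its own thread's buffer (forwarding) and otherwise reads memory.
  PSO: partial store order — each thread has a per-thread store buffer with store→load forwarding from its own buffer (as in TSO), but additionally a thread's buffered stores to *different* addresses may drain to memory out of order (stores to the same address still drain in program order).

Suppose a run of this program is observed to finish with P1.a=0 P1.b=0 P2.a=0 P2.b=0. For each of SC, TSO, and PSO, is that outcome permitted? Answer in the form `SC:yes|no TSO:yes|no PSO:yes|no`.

SC:yes TSO:yes PSO:yes

outcome vector order: (P1.a,P1.b,P2.a,P2.b)
SC (9): 0000; 0001; 0011; 0100; 0101; 0111; 2100; 2101; 2111
TSO (9): 0000; 0001; 0011; 0100; 0101; 0111; 2100; 2101; 2111
PSO (12): 0000; 0001; 0011; 0100; 0101; 0111; 2000; 2001; 2011; 2100; 2101; 2111
target 0000 ∈ {SC,TSO,PSO}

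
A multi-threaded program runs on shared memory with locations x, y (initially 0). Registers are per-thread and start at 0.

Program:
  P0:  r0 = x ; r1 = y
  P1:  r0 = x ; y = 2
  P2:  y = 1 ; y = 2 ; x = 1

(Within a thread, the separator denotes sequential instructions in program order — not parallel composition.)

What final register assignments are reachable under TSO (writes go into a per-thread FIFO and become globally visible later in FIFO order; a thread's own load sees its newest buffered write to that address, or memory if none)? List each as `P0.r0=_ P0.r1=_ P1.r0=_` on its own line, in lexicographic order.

P0.r0=0 P0.r1=0 P1.r0=0
P0.r0=0 P0.r1=0 P1.r0=1
P0.r0=0 P0.r1=1 P1.r0=0
P0.r0=0 P0.r1=1 P1.r0=1
P0.r0=0 P0.r1=2 P1.r0=0
P0.r0=0 P0.r1=2 P1.r0=1
P0.r0=1 P0.r1=2 P1.r0=0
P0.r0=1 P0.r1=2 P1.r0=1

outcome vector order: (P0.r0,P0.r1,P1.r0)
|TSO outcomes| = 8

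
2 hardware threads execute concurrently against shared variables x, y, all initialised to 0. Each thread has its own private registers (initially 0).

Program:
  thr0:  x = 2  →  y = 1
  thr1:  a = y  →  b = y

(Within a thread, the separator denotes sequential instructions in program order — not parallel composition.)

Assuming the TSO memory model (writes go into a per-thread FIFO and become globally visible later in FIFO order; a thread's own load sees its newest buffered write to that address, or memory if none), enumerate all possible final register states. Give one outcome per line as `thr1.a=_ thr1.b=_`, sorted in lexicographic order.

outcome vector order: (thr1.a,thr1.b)
|TSO outcomes| = 3

thr1.a=0 thr1.b=0
thr1.a=0 thr1.b=1
thr1.a=1 thr1.b=1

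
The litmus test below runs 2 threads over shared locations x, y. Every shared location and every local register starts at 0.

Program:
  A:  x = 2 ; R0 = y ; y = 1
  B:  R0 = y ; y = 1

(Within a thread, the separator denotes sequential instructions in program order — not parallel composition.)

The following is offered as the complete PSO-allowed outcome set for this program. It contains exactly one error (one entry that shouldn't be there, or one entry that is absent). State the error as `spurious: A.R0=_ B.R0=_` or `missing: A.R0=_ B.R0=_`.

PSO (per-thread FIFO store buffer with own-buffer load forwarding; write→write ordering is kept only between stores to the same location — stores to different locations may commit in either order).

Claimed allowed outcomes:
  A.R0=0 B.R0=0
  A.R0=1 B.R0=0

missing: A.R0=0 B.R0=1

outcome vector order: (A.R0,B.R0)
[PSO] allowed = {0/0 0/1 1/0}
PSO∖claimed = {0/1}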